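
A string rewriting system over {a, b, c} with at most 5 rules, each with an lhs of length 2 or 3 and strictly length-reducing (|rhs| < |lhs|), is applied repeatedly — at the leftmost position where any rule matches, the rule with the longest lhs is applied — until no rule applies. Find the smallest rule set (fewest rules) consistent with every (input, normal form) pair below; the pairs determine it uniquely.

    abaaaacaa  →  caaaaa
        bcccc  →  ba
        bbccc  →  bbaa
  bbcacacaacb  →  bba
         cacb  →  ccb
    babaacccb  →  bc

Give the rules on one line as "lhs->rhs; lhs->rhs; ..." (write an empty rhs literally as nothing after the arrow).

  | abaaaacaa => caaaacaa => caaaaa
  | bcccc => baac => ba
  | bbccc => bbaa
  | bbcacacaacb => bbccacaacb => bbcccaacb => bbaaaacb => bbaaab => bbaac => bba

aac->a; ab->c; ac->c; ccc->aa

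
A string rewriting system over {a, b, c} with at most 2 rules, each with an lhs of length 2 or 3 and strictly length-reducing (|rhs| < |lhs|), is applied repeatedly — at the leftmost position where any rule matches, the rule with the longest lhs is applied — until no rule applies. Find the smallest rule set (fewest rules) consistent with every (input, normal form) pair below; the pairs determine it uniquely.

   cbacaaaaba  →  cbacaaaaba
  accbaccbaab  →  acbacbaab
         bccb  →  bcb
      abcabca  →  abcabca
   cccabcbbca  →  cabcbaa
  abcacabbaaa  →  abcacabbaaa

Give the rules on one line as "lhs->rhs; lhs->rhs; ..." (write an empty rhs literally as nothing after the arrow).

bbc->ba; cc->c

  | cbacaaaaba
  | accbaccbaab => acbaccbaab => acbacbaab
  | bccb => bcb
  | abcabca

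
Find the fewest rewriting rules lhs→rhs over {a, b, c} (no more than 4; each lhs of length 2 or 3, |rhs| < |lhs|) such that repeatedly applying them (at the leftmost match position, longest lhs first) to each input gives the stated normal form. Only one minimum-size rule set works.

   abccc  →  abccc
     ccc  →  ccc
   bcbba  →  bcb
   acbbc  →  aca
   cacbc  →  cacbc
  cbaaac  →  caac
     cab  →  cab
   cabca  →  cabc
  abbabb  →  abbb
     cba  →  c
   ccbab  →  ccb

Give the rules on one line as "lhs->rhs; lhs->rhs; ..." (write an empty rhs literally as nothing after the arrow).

ba->; bbc->a; bca->bc

  | abccc
  | ccc
  | bcbba => bcb
  | acbbc => aca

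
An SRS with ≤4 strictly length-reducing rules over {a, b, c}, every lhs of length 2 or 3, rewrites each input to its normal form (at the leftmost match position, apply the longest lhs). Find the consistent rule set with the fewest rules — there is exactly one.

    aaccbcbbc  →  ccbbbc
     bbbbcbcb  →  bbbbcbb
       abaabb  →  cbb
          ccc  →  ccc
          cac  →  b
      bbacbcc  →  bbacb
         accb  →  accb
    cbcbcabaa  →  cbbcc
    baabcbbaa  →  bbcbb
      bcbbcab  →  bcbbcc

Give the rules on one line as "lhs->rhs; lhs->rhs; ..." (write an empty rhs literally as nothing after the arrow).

aa->; ab->c; cac->b; cbc->cb

  | aaccbcbbc => ccbcbbc => ccbbbc
  | bbbbcbcb => bbbbcbb
  | abaabb => caabb => cbb
  | ccc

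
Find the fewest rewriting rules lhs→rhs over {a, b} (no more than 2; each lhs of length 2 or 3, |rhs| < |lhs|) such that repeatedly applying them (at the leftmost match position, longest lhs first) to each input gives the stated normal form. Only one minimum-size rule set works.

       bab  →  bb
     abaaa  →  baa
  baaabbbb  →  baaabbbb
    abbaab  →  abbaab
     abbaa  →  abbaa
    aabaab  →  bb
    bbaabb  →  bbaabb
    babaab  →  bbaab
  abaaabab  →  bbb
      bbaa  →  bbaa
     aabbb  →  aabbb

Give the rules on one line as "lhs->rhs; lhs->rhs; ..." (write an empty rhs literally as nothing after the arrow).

  | bab => bb
  | abaaa => baa
  | baaabbbb
  | abbaab

aba->b; bab->bb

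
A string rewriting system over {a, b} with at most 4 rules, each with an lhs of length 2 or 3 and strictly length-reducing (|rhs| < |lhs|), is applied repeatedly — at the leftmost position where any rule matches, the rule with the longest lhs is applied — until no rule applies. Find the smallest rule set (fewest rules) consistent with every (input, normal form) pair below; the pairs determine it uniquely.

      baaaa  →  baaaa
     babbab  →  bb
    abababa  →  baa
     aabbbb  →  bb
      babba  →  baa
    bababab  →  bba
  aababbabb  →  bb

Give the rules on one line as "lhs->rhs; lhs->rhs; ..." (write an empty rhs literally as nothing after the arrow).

aab->b; ab->a; bbb->bb

  | baaaa
  | babbab => babab => baab => bb
  | abababa => aababa => baba => baa
  | aabbbb => bbbb => bbb => bb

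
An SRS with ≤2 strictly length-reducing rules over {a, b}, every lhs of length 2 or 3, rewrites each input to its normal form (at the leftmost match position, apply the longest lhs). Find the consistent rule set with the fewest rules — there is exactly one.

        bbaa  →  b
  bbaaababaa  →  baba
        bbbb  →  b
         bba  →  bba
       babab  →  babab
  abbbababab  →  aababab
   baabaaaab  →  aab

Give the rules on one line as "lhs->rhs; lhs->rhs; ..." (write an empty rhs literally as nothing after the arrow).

  | bbaa => b
  | bbaaababaa => bababaa => baba
  | bbbb => b
  | bba

baa->; bbb->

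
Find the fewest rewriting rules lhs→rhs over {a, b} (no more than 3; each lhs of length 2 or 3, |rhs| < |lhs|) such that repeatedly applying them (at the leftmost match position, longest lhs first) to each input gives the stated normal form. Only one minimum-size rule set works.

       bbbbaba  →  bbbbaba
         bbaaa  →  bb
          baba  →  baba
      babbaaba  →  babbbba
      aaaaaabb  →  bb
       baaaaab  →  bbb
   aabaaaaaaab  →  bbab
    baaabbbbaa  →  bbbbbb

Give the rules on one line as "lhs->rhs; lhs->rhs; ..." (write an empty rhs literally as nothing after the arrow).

aa->b; aaa->

  | bbbbaba
  | bbaaa => bb
  | baba
  | babbaaba => babbbba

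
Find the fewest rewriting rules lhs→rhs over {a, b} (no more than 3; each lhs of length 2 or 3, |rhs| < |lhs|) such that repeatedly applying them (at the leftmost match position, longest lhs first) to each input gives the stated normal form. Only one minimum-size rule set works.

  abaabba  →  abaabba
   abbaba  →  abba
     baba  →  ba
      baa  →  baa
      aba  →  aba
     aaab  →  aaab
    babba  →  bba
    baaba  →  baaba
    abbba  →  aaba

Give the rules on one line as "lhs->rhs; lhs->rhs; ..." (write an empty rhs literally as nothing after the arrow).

bab->b; bbb->ab

  | abaabba
  | abbaba => abba
  | baba => ba
  | baa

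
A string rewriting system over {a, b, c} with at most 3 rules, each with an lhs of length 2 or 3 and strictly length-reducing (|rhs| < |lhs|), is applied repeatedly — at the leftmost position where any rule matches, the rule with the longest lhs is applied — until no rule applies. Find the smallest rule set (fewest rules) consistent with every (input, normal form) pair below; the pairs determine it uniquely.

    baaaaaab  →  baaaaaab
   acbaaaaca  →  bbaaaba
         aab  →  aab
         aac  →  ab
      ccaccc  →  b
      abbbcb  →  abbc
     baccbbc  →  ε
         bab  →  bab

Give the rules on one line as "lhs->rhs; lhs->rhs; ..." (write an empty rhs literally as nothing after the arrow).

ac->b; bcb->c; cc->

  | baaaaaab
  | acbaaaaca => bbaaaaca => bbaaaba
  | aab
  | aac => ab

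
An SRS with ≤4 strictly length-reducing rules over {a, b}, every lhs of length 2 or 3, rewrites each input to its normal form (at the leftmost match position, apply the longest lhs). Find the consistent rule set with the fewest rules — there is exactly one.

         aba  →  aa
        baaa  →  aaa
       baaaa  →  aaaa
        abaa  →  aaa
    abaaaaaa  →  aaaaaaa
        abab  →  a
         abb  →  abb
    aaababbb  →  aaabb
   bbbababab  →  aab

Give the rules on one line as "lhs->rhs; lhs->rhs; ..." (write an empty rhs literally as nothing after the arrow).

ba->a; bab->; bbb->

  | aba => aa
  | baaa => aaa
  | baaaa => aaaa
  | abaa => aaa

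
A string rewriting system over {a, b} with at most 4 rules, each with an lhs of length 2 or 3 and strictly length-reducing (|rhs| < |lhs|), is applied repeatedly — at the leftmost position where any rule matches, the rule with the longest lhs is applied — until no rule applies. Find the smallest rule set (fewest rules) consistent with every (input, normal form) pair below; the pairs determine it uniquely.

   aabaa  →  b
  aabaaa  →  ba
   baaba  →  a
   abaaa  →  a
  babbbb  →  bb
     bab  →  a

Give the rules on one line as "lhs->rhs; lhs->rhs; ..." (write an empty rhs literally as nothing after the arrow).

  | aabaa => baa => b
  | aabaaa => baaa => ba
  | baaba => bba => a
  | abaaa => aaa => a

aa->; ab->; bab->a; bba->a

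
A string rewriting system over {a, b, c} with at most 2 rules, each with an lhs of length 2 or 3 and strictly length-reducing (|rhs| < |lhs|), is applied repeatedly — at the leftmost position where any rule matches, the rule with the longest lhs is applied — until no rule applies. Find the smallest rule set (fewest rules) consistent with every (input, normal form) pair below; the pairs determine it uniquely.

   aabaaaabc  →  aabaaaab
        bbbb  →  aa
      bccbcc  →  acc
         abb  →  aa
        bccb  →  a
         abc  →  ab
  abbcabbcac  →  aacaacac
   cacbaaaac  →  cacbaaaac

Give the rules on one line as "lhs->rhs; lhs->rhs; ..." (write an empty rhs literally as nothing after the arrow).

bb->a; bc->b

  | aabaaaabc => aabaaaab
  | bbbb => abb => aa
  | bccbcc => bcbcc => bbcc => acc
  | abb => aa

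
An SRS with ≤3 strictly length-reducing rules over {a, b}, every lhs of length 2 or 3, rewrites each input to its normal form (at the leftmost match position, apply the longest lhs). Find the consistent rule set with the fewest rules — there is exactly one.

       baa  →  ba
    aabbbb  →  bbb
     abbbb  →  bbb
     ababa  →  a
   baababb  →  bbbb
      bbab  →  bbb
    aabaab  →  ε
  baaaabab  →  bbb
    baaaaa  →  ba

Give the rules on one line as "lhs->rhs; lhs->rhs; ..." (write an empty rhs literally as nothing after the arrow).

aa->a; ab->; bab->bb

  | baa => ba
  | aabbbb => abbbb => bbb
  | abbbb => bbb
  | ababa => aba => a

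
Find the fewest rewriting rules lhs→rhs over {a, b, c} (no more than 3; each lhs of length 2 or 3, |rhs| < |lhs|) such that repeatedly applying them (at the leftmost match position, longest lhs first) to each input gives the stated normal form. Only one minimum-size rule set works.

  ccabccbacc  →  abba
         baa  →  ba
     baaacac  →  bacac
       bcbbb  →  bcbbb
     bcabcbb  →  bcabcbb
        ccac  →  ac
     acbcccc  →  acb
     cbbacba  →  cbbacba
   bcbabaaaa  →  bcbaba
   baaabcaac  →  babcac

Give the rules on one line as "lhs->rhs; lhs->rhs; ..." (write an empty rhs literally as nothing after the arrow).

aa->a; cc->

  | ccabccbacc => abccbacc => abbacc => abba
  | baa => ba
  | baaacac => baacac => bacac
  | bcbbb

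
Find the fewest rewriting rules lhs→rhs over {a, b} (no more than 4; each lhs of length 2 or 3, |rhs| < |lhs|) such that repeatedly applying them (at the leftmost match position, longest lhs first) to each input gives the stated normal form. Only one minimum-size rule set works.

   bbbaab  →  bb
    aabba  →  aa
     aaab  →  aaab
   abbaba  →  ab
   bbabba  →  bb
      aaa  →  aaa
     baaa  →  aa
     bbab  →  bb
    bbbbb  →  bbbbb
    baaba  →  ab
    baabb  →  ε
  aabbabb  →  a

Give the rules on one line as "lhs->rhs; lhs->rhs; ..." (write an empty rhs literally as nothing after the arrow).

aba->ab; abb->; ba->

  | bbbaab => bbab => bb
  | aabba => aa
  | aaab
  | abbaba => aba => ab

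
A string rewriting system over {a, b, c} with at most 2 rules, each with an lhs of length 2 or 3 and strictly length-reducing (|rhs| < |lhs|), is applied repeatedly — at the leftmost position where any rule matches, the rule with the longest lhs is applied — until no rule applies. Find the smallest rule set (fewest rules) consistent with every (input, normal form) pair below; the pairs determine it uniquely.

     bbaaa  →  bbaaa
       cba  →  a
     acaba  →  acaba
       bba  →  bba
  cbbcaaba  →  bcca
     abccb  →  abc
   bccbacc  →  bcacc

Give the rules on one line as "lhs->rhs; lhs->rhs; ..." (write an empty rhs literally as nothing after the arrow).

  | bbaaa
  | cba => a
  | acaba
  | bba

aab->c; cb->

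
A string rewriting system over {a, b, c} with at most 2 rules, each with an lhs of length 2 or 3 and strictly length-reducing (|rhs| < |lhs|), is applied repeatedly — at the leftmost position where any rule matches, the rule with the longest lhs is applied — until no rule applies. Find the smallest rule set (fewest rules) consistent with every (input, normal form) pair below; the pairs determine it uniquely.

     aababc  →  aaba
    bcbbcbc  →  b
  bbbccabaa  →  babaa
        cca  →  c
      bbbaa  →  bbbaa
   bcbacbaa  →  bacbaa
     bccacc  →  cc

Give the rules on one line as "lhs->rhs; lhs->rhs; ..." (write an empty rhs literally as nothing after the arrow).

bc->; ca->

  | aababc => aaba
  | bcbbcbc => bbcbc => bbc => b
  | bbbccabaa => bbcabaa => babaa
  | cca => c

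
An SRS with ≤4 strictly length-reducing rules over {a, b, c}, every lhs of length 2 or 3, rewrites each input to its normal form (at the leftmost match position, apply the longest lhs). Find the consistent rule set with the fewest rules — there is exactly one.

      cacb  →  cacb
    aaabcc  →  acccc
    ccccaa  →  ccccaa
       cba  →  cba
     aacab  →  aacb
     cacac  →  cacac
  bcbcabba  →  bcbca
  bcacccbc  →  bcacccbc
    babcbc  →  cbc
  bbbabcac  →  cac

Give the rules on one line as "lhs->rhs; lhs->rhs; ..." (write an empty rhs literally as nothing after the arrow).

  | cacb
  | aaabcc => acccc
  | ccccaa
  | cba

aab->cc; ab->b; bb->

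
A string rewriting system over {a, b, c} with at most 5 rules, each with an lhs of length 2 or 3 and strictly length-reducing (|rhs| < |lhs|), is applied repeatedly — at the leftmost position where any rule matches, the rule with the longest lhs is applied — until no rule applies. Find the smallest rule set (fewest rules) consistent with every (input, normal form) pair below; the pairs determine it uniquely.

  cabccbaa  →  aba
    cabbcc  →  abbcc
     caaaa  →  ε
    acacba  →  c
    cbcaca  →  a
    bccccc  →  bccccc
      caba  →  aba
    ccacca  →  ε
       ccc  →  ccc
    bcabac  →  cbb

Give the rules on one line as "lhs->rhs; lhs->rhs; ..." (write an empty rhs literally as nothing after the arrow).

aa->; bac->cb; ca->a; cba->c

  | cabccbaa => abccbaa => abcca => abca => aba
  | cabbcc => abbcc
  | caaaa => aaaa => aa => ε
  | acacba => aacba => cba => c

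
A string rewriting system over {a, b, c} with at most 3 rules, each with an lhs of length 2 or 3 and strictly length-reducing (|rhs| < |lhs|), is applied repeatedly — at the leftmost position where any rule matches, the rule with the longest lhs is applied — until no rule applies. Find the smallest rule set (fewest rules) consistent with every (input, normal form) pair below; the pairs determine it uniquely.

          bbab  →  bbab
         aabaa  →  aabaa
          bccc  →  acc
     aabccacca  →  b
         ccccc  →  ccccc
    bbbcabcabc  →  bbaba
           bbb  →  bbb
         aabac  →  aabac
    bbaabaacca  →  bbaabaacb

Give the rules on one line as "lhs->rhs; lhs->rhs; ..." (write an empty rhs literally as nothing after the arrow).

abc->c; bc->a; ca->b

  | bbab
  | aabaa
  | bccc => acc
  | aabccacca => accacca => acbcca => acaca => abca => ca => b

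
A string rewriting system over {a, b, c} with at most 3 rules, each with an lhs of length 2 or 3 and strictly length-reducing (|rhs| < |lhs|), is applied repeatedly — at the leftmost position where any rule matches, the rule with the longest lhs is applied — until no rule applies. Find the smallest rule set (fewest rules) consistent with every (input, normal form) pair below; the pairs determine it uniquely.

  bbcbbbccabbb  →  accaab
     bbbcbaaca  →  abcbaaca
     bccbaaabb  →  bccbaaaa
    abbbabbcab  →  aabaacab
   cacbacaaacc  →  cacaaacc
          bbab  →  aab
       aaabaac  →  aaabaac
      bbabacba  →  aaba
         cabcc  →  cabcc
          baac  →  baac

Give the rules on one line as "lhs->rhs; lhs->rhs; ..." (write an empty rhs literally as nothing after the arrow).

acb->; bb->a

  | bbcbbbccabbb => acbbbccabbb => bbccabbb => accabbb => accaab
  | bbbcbaaca => abcbaaca
  | bccbaaabb => bccbaaaa
  | abbbabbcab => aababbcab => aabaacab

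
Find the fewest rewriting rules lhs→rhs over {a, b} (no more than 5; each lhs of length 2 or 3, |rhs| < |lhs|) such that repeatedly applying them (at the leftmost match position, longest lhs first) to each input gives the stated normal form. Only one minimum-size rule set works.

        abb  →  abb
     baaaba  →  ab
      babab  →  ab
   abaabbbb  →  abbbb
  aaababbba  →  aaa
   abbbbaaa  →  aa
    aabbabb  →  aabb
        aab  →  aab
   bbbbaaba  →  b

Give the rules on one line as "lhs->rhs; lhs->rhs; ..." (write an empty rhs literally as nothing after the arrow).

  | abb
  | baaaba => aba => ab
  | babab => ab
  | abaabbbb => abbbb

ba->b; baa->; bab->; bba->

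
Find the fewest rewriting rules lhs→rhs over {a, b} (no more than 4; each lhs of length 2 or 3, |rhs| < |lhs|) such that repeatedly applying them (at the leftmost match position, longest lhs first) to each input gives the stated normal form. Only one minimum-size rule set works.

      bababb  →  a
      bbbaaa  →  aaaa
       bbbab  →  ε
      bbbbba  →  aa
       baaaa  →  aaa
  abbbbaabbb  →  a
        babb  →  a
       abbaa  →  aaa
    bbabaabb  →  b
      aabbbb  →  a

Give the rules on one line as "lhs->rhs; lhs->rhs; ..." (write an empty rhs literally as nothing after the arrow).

  | bababb => babb => bb => a
  | bbbaaa => abaaa => aaaa
  | bbbab => abab => aab => ε
  | bbbbba => abbba => abba => aba => aa

aab->; ab->a; ba->; bb->a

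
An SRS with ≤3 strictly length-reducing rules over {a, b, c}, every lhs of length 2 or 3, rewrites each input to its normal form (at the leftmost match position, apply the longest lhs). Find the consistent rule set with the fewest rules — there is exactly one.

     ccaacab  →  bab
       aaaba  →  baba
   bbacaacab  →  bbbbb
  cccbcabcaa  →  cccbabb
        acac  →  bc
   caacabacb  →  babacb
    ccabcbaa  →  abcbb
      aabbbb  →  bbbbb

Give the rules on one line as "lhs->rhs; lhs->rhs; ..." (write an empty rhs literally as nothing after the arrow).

  | ccaacab => caacab => aacab => bcab => bab
  | aaaba => baba
  | bbacaacab => bbaaacab => bbbacab => bbbaab => bbbbb
  | cccbcabcaa => cccbabcaa => cccbabaa => cccbabb

aa->b; ca->a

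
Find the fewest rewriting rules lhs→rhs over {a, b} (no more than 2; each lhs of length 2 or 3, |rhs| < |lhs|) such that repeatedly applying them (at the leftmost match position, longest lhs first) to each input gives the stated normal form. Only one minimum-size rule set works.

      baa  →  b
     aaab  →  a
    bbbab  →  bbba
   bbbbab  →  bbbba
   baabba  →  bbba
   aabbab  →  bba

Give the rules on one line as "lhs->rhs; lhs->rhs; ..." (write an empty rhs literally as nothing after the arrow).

  | baa => b
  | aaab => ab => a
  | bbbab => bbba
  | bbbbab => bbbba

aa->; ab->a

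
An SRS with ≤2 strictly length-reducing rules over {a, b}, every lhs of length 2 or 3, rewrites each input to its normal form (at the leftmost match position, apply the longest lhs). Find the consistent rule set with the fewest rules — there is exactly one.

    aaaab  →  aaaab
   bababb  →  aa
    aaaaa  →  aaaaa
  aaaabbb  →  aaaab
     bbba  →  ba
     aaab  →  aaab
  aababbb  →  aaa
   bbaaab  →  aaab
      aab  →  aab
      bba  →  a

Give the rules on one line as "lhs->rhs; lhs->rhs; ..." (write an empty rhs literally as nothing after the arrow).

bab->a; bb->

  | aaaab
  | bababb => aabb => aa
  | aaaaa
  | aaaabbb => aaaab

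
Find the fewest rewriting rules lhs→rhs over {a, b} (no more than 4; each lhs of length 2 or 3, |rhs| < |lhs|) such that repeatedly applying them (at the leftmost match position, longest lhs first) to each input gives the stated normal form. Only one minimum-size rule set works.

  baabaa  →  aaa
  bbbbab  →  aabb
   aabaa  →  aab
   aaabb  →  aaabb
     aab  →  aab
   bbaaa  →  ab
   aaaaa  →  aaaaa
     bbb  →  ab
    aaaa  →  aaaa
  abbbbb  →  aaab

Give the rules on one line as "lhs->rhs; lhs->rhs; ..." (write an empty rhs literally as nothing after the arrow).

  | baabaa => babaa => aaa
  | bbbbab => abbab => aabb
  | aabaa => aaba => aab
  | aaabb

ba->b; bab->a; bba->ab; bbb->ab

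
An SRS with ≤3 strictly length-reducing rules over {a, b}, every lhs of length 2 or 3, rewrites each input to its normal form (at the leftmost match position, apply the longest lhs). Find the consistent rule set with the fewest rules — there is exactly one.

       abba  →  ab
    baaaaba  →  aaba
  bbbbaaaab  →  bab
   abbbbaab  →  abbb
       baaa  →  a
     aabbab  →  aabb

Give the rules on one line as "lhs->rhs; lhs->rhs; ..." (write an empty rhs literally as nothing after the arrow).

baa->; bba->b

  | abba => ab
  | baaaaba => aaba
  | bbbbaaaab => bbbaaab => bbaab => bab
  | abbbbaab => abbbab => abbb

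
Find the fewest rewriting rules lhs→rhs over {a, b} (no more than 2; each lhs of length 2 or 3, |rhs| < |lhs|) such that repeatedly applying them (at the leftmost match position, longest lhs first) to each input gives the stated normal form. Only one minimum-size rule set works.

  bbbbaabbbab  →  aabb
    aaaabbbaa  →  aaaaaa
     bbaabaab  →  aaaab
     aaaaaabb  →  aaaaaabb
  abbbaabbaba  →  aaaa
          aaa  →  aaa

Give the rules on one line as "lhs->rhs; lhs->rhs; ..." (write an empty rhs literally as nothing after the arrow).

ba->a; bab->

  | bbbbaabbbab => bbbaabbbab => bbaabbbab => baabbbab => aabbbab => aabb
  | aaaabbbaa => aaaabbaa => aaaabaa => aaaaaa
  | bbaabaab => baabaab => aabaab => aaaab
  | aaaaaabb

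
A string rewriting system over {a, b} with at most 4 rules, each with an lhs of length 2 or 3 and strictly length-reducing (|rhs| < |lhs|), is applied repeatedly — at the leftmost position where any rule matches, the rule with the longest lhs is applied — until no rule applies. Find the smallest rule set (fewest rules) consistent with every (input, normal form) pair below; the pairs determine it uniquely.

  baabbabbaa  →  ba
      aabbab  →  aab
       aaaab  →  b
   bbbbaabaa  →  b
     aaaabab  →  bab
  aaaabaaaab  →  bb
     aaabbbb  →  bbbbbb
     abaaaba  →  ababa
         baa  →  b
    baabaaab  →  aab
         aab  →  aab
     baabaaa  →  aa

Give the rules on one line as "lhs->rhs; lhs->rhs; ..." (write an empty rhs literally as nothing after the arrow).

aaa->bb; baa->b; bba->

  | baabbabbaa => bbbabbaa => bbbaa => ba
  | aabbab => aab
  | aaaab => bbab => b
  | bbbbaabaa => bbabaa => baa => b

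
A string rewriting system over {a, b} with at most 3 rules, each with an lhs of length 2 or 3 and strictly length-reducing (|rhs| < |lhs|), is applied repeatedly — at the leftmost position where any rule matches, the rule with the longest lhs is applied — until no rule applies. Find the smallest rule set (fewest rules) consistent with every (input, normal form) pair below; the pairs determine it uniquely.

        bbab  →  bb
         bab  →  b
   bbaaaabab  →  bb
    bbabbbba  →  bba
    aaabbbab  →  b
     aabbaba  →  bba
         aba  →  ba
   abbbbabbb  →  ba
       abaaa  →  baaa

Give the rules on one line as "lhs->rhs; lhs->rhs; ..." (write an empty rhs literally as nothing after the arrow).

  | bbab => bb
  | bab => b
  | bbaaaabab => bbaaabab => bbaabab => bbabab => bbab => bb
  | bbabbbba => bbbbba => babba => bba

ab->b; bab->b; bbb->ba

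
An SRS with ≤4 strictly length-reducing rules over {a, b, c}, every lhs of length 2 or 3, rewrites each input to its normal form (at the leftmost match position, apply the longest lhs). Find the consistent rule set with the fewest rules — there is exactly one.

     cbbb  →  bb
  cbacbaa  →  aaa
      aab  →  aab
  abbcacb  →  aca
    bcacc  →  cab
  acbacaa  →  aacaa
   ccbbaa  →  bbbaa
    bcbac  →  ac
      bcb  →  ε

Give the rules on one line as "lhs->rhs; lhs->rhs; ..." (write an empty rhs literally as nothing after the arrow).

bc->c; cb->; cc->b

  | cbbb => bb
  | cbacbaa => acbaa => aaa
  | aab
  | abbcacb => abcacb => acacb => aca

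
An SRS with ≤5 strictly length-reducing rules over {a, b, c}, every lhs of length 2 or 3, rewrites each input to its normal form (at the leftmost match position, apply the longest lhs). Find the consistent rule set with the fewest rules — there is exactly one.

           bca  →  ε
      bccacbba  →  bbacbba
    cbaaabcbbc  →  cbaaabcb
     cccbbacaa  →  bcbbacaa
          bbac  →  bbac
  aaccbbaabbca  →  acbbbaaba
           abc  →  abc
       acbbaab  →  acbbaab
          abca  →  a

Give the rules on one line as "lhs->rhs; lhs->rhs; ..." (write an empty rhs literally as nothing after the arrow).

acc->cb; bbc->b; bca->; cc->b

  | bca => ε
  | bccacbba => bbacbba
  | cbaaabcbbc => cbaaabcb
  | cccbbacaa => bcbbacaa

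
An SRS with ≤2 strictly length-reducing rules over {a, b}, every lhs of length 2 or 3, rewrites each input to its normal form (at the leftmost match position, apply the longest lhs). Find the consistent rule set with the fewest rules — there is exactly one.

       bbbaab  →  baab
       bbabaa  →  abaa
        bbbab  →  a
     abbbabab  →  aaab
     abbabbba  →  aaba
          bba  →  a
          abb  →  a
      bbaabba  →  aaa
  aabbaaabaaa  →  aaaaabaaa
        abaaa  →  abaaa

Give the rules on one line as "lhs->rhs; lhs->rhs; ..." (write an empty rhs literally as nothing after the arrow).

  | bbbaab => baab
  | bbabaa => abaa
  | bbbab => bab => a
  | abbbabab => ababab => aaab

bab->a; bb->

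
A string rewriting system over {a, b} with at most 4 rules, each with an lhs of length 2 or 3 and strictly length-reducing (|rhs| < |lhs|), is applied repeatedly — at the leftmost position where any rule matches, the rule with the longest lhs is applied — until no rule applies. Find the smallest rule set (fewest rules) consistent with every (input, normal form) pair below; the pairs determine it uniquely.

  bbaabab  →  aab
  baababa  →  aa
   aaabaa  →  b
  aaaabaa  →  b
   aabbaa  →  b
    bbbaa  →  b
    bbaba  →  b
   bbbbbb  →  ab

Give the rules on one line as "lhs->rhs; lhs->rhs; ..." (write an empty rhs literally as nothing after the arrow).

  | bbaabab => aaabab => bbab => aab
  | baababa => aababa => aaaba => bba => aa
  | aaabaa => bbaa => aaa => b
  | aaaabaa => babaa => abaa => aaa => b

aaa->b; abb->b; ba->a; bb->a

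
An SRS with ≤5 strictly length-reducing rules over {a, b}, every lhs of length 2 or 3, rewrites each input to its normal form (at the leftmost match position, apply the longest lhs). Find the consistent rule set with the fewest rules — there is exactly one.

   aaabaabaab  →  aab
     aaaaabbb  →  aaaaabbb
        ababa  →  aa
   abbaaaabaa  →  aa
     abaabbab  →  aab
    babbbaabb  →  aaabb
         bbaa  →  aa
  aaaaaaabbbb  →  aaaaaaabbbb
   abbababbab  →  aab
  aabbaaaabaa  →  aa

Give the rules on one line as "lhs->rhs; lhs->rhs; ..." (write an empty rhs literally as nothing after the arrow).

aba->ba; ba->; baa->aa; bab->ba

  | aaabaabaab => aabaabaab => abaabaab => baabaab => aabaab => abaab => baab => aab
  | aaaaabbb
  | ababa => baba => baa => aa
  | abbaaaabaa => abaaaabaa => baaaabaa => aaaabaa => aaabaa => aabaa => abaa => baa => aa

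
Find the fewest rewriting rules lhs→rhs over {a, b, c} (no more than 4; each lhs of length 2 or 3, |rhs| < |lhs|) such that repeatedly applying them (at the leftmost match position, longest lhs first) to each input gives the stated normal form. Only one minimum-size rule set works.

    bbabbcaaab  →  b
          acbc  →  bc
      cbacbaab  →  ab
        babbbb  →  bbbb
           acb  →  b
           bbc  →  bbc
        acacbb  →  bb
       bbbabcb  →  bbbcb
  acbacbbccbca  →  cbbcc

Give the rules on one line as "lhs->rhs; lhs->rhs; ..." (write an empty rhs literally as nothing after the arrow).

  | bbabbcaaab => bbbcaaab => bbbaaab => bbaab => bab => b
  | acbc => bc
  | cbacbaab => ccbaab => ccab => cab => ab
  | babbbb => bbbb

ac->; ba->; ca->a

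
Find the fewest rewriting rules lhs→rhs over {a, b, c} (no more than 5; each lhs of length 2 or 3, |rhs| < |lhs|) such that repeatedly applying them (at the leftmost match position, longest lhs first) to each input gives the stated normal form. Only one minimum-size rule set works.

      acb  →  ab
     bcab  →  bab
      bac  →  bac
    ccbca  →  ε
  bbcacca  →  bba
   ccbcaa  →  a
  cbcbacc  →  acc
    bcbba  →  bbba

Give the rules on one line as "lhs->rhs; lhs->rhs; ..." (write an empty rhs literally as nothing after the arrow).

  | acb => ab
  | bcab => bab
  | bac
  | ccbca => cca => ε

acb->ab; bc->b; cb->; cca->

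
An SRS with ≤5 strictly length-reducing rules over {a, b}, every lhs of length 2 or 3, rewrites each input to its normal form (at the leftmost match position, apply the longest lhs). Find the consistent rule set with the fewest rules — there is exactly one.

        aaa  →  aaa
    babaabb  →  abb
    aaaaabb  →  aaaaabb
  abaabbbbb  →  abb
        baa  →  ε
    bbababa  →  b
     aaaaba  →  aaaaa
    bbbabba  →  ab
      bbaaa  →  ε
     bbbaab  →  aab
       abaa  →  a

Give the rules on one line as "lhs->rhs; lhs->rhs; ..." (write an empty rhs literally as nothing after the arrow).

  | aaa
  | babaabb => abaabb => abb
  | aaaaabb
  | abaabbbbb => abbbbb => abb

ba->a; baa->; bba->b; bbb->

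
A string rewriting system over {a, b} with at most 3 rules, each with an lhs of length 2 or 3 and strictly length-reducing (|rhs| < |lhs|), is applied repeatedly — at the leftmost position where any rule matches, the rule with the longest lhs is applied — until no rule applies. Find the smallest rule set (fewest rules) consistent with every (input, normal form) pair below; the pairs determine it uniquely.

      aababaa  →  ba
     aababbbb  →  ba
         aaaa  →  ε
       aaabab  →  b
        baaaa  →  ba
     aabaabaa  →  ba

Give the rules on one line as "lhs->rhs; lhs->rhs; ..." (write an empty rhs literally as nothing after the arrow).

aa->; ab->a; baa->ba

  | aababaa => babaa => baaa => baa => ba
  | aababbbb => babbbb => babbb => babb => bab => ba
  | aaaa => aa => ε
  | aaabab => abab => aab => b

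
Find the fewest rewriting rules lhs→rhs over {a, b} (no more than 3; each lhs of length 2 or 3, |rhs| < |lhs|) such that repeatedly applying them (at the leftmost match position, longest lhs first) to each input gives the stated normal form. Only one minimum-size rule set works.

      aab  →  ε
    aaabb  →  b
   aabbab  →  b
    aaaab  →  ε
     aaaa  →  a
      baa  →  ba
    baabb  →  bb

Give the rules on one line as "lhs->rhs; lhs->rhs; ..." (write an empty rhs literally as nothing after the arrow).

  | aab => ab => ε
  | aaabb => aabb => abb => b
  | aabbab => abbab => bab => b
  | aaaab => aaab => aab => ab => ε

aa->a; ab->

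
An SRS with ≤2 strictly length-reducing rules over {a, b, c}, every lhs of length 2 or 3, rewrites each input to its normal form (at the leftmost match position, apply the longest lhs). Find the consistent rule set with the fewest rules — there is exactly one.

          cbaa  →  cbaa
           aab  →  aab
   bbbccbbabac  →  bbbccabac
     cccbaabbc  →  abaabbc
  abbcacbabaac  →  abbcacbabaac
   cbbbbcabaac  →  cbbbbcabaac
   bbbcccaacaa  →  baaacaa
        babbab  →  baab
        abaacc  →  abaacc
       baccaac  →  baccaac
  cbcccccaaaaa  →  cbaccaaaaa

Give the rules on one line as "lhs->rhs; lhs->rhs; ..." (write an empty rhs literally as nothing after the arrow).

bba->a; ccc->a

  | cbaa
  | aab
  | bbbccbbabac => bbbccabac
  | cccbaabbc => abaabbc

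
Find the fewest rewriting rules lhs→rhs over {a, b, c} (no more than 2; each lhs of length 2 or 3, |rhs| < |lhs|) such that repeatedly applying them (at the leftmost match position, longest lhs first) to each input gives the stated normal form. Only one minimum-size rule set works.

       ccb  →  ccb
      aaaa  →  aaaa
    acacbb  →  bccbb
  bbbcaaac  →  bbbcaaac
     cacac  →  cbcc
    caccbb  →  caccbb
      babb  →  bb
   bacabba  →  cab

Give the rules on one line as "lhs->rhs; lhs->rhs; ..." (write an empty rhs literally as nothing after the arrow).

aca->bc; ba->

  | ccb
  | aaaa
  | acacbb => bccbb
  | bbbcaaac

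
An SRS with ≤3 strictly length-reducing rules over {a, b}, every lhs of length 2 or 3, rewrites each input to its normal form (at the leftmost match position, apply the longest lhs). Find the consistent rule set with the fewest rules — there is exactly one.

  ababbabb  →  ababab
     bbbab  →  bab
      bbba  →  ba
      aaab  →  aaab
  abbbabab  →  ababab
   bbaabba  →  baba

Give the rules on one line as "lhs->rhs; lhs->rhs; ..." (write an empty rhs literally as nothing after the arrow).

baa->ba; bb->b

  | ababbabb => abababb => ababab
  | bbbab => bbab => bab
  | bbba => bba => ba
  | aaab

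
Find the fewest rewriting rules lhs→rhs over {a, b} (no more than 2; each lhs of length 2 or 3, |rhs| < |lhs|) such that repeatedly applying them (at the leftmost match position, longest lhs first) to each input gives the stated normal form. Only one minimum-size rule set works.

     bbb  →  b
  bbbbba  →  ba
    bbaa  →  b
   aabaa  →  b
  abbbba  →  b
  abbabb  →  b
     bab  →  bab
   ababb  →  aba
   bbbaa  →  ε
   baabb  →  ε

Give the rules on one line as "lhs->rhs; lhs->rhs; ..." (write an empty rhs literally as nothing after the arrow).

  | bbb => b
  | bbbbba => bbba => ba
  | bbaa => aa => b
  | aabaa => bbaa => aa => b

aa->b; bb->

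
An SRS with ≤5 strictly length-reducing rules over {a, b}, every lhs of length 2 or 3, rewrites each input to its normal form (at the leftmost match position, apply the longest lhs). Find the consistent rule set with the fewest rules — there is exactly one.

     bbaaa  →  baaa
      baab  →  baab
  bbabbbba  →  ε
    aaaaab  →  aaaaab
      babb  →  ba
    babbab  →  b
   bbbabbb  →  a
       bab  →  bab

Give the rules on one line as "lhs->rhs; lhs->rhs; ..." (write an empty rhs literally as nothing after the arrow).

aba->bb; bb->; bba->ba; bbb->

  | bbaaa => baaa
  | baab
  | bbabbbba => babbbba => baba => bbb => ε
  | aaaaab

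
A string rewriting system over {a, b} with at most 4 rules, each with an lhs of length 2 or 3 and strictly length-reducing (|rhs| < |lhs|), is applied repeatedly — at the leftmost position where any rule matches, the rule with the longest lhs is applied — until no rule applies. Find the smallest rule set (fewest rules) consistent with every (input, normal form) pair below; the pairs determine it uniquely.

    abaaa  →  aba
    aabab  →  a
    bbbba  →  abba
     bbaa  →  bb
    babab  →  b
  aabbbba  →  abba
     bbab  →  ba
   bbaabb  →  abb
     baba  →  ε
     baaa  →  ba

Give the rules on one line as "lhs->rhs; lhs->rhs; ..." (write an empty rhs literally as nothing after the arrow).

aa->; bab->a; bbb->ab

  | abaaa => aba
  | aabab => bab => a
  | bbbba => abba
  | bbaa => bb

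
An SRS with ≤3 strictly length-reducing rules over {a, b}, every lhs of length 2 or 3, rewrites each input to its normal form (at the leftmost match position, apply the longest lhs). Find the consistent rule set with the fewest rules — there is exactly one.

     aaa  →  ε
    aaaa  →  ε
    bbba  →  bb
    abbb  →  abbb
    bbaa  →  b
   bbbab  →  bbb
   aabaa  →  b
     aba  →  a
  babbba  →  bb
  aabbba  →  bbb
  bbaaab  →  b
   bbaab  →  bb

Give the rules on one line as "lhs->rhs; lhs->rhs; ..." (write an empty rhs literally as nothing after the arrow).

  | aaa => ba => ε
  | aaaa => baa => ε
  | bbba => bb
  | abbb

aa->b; ba->; baa->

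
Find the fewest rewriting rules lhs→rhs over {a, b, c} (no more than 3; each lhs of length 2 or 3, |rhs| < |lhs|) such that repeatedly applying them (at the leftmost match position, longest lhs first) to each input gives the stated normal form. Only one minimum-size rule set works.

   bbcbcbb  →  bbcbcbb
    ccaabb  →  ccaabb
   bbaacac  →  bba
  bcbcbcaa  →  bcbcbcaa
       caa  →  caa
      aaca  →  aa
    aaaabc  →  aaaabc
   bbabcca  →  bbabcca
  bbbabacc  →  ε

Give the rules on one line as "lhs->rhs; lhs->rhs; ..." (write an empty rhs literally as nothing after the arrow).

  | bbcbcbb
  | ccaabb
  | bbaacac => bbaac => bba
  | bcbcbcaa

ac->; bac->ac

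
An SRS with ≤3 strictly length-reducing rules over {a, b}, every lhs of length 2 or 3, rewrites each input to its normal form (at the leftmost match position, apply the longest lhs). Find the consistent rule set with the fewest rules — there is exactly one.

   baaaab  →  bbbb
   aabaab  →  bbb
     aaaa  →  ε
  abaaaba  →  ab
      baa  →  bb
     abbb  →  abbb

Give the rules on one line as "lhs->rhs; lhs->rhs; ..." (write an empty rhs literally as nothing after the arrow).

aa->; ba->; baa->bb

  | baaaab => bbaab => bbbb
  | aabaab => baab => bbb
  | aaaa => aa => ε
  | abaaaba => abbaba => abba => ab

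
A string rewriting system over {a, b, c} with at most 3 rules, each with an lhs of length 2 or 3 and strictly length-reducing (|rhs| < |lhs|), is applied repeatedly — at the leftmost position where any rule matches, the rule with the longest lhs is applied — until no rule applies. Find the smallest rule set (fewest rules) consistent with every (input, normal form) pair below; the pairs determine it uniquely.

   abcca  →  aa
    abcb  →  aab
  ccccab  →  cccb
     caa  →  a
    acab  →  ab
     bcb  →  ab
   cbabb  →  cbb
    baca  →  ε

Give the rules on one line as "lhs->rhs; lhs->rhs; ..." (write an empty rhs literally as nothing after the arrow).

ba->; bc->a; ca->

  | abcca => aaca => aa
  | abcb => aab
  | ccccab => cccb
  | caa => a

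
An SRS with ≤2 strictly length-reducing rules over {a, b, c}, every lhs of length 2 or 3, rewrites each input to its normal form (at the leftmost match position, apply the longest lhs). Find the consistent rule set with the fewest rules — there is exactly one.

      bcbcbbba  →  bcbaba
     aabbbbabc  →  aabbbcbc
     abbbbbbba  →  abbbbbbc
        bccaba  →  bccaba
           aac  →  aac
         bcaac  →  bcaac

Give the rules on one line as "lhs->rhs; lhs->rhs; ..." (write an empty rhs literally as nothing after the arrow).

  | bcbcbbba => bcbaba
  | aabbbbabc => aabbbcbc
  | abbbbbbba => abbbbbbc
  | bccaba

bba->bc; cbb->a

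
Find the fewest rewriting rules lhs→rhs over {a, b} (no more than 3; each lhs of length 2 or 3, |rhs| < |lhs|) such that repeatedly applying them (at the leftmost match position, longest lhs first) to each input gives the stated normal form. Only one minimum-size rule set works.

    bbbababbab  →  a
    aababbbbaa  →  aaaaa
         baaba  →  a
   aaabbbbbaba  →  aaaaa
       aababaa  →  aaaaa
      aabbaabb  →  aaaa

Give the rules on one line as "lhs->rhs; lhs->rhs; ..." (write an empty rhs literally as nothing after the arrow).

  | bbbababbab => babbabbab => bbbabbab => babbbab => bbbbab => bbabb => abbb => abb => ab => a
  | aababbbbaa => aaabbbbaa => aaabbbaa => aaabbaa => aaabaa => aaaaa
  | baaba => baba => bba => ab => a
  | aaabbbbbaba => aaabbbbaba => aaabbbaba => aaabbaba => aaababa => aaaaba => aaaaa

ab->a; ba->b; bba->ab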